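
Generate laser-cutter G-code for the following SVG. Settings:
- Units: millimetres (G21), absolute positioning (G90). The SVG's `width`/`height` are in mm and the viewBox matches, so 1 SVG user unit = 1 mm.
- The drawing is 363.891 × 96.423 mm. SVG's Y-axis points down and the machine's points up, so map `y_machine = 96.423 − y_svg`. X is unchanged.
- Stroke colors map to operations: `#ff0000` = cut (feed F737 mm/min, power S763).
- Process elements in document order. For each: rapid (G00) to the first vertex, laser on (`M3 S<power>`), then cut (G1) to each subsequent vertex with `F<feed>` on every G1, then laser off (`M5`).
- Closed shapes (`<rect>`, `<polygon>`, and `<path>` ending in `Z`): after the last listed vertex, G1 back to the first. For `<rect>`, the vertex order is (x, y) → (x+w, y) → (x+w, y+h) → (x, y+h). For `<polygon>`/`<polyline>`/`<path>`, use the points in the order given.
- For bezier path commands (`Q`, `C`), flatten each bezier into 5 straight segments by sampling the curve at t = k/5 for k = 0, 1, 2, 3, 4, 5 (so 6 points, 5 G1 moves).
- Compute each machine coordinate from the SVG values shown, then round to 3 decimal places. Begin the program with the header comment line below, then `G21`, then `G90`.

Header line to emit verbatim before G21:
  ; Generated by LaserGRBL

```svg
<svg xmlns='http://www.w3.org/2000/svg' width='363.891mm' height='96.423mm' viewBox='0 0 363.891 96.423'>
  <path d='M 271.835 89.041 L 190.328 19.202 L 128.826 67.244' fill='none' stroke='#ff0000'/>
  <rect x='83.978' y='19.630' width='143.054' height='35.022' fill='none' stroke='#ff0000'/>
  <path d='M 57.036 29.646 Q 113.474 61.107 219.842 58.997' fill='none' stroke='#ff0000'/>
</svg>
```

; Generated by LaserGRBL
G21
G90
G00 X271.835 Y7.382
M3 S763
G1 X190.328 Y77.221 F737
G1 X128.826 Y29.179 F737
M5
G00 X83.978 Y76.793
M3 S763
G1 X227.032 Y76.793 F737
G1 X227.032 Y41.771 F737
G1 X83.978 Y41.771 F737
G1 X83.978 Y76.793 F737
M5
G00 X57.036 Y66.777
M3 S763
G1 X81.608 Y55.535 F737
G1 X110.175 Y46.980 F737
G1 X142.736 Y41.109 F737
G1 X179.292 Y37.925 F737
G1 X219.842 Y37.426 F737
M5

Since the viewBox matches the mm dimensions, user units are millimetres directly. The only transform is the Y-flip y_m = 96.423 − y_svg.

Shape 1 is a open polyline drawn with `<path>`. Its stroke #ff0000 means cut at S763, F737. After flipping Y the toolpath is (271.835,7.382) → (190.328,77.221) → (128.826,29.179).

Shape 2 is a rectangle drawn with `<rect>`. Its stroke #ff0000 means cut at S763, F737. After flipping Y the toolpath is (83.978,76.793) → (227.032,76.793) → (227.032,41.771) → (83.978,41.771) → (83.978,76.793), returning to the start.

Shape 3 is a quadratic bezier drawn with `<path>`. Its stroke #ff0000 means cut at S763, F737. After flipping Y the toolpath is (57.036,66.777) → (81.608,55.535) → (110.175,46.980) → (142.736,41.109) → (179.292,37.925) → (219.842,37.426).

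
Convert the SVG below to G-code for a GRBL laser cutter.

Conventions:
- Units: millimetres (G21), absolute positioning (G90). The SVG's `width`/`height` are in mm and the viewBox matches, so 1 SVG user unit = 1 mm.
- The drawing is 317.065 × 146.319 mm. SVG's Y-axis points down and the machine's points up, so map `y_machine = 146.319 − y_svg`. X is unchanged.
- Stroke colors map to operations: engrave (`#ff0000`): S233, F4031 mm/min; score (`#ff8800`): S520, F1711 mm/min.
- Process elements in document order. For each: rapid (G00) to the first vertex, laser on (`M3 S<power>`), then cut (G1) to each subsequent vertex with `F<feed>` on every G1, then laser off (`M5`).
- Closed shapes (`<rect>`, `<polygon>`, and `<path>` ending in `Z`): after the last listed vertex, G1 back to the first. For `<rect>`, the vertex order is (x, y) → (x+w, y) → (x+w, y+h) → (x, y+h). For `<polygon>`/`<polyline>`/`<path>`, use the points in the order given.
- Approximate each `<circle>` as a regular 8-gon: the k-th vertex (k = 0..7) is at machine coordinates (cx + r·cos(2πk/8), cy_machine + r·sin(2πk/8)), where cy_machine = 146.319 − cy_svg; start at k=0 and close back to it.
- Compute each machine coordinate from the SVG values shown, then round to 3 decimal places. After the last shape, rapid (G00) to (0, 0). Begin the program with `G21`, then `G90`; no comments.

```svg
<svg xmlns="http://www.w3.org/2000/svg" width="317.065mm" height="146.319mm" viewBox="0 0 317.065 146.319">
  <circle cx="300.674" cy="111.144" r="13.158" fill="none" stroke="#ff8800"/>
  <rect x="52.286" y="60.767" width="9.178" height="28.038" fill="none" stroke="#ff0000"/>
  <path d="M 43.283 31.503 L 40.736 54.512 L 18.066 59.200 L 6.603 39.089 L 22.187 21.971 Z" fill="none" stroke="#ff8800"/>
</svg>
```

Since the viewBox matches the mm dimensions, user units are millimetres directly. The only transform is the Y-flip y_m = 146.319 − y_svg.

Shape 1 is a circle drawn with `<circle>`. Its stroke #ff8800 means score at S520, F1711. After flipping Y the toolpath is (313.832,35.175) → (309.978,44.479) → (300.674,48.333) → (291.370,44.479) → (287.516,35.175) → (291.370,25.871) → (300.674,22.017) → (309.978,25.871) → (313.832,35.175), returning to the start.

Shape 2 is a rectangle drawn with `<rect>`. Its stroke #ff0000 means engrave at S233, F4031. After flipping Y the toolpath is (52.286,85.552) → (61.464,85.552) → (61.464,57.514) → (52.286,57.514) → (52.286,85.552), returning to the start.

Shape 3 is a regular polygon drawn with `<path>`. Its stroke #ff8800 means score at S520, F1711. After flipping Y the toolpath is (43.283,114.816) → (40.736,91.807) → (18.066,87.119) → (6.603,107.230) → (22.187,124.348) → (43.283,114.816), returning to the start.

G21
G90
G00 X313.832 Y35.175
M3 S520
G1 X309.978 Y44.479 F1711
G1 X300.674 Y48.333 F1711
G1 X291.370 Y44.479 F1711
G1 X287.516 Y35.175 F1711
G1 X291.370 Y25.871 F1711
G1 X300.674 Y22.017 F1711
G1 X309.978 Y25.871 F1711
G1 X313.832 Y35.175 F1711
M5
G00 X52.286 Y85.552
M3 S233
G1 X61.464 Y85.552 F4031
G1 X61.464 Y57.514 F4031
G1 X52.286 Y57.514 F4031
G1 X52.286 Y85.552 F4031
M5
G00 X43.283 Y114.816
M3 S520
G1 X40.736 Y91.807 F1711
G1 X18.066 Y87.119 F1711
G1 X6.603 Y107.230 F1711
G1 X22.187 Y124.348 F1711
G1 X43.283 Y114.816 F1711
M5
G00 X0.000 Y0.000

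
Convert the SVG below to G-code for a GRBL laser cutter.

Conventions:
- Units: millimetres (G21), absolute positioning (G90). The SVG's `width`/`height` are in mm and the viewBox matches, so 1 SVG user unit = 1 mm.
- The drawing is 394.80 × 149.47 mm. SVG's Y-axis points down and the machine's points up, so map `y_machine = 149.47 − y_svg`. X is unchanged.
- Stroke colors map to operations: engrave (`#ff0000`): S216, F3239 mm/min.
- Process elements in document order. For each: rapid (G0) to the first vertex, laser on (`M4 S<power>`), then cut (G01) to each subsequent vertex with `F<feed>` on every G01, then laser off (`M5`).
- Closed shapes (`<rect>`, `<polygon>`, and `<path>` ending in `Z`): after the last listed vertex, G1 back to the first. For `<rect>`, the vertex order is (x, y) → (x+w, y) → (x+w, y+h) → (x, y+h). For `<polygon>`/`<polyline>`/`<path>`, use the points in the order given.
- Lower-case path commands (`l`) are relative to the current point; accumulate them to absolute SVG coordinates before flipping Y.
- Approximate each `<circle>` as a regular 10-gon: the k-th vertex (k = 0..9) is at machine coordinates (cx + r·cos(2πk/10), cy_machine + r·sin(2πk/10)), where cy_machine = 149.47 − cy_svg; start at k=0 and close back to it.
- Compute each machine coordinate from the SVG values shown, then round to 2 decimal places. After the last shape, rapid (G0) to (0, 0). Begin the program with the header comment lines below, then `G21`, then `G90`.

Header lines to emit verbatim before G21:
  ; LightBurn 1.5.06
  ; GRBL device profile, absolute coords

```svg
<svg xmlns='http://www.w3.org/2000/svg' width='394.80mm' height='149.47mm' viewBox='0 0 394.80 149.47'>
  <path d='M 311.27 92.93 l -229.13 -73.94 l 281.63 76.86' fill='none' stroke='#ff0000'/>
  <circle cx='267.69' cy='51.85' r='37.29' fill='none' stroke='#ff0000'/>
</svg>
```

; LightBurn 1.5.06
; GRBL device profile, absolute coords
G21
G90
G0 X311.27 Y56.54
M4 S216
G01 X82.14 Y130.48 F3239
G01 X363.77 Y53.62 F3239
M5
G0 X304.98 Y97.62
M4 S216
G01 X297.86 Y119.54 F3239
G01 X279.21 Y133.08 F3239
G01 X256.17 Y133.08 F3239
G01 X237.52 Y119.54 F3239
G01 X230.40 Y97.62 F3239
G01 X237.52 Y75.70 F3239
G01 X256.17 Y62.16 F3239
G01 X279.21 Y62.16 F3239
G01 X297.86 Y75.70 F3239
G01 X304.98 Y97.62 F3239
M5
G0 X0.00 Y0.00

viewBox `0 0 394.80 149.47` with mm width/height → 1 unit = 1 mm. Flip: y_m = 149.47 − y_svg.

**Shape 1** — `<path>` open polyline, stroke `#ff0000` → engrave (S216, F3239). Machine vertices: (311.27,56.54) → (82.14,130.48) → (363.77,53.62). Open path.

**Shape 2** — `<circle>` circle, stroke `#ff0000` → engrave (S216, F3239). Machine vertices: (304.98,97.62) → (297.86,119.54) → (279.21,133.08) → (256.17,133.08) → (237.52,119.54) → (230.40,97.62) → (237.52,75.70) → (256.17,62.16) → (279.21,62.16) → (297.86,75.70) → (304.98,97.62). Closed: final G1 returns to the first vertex.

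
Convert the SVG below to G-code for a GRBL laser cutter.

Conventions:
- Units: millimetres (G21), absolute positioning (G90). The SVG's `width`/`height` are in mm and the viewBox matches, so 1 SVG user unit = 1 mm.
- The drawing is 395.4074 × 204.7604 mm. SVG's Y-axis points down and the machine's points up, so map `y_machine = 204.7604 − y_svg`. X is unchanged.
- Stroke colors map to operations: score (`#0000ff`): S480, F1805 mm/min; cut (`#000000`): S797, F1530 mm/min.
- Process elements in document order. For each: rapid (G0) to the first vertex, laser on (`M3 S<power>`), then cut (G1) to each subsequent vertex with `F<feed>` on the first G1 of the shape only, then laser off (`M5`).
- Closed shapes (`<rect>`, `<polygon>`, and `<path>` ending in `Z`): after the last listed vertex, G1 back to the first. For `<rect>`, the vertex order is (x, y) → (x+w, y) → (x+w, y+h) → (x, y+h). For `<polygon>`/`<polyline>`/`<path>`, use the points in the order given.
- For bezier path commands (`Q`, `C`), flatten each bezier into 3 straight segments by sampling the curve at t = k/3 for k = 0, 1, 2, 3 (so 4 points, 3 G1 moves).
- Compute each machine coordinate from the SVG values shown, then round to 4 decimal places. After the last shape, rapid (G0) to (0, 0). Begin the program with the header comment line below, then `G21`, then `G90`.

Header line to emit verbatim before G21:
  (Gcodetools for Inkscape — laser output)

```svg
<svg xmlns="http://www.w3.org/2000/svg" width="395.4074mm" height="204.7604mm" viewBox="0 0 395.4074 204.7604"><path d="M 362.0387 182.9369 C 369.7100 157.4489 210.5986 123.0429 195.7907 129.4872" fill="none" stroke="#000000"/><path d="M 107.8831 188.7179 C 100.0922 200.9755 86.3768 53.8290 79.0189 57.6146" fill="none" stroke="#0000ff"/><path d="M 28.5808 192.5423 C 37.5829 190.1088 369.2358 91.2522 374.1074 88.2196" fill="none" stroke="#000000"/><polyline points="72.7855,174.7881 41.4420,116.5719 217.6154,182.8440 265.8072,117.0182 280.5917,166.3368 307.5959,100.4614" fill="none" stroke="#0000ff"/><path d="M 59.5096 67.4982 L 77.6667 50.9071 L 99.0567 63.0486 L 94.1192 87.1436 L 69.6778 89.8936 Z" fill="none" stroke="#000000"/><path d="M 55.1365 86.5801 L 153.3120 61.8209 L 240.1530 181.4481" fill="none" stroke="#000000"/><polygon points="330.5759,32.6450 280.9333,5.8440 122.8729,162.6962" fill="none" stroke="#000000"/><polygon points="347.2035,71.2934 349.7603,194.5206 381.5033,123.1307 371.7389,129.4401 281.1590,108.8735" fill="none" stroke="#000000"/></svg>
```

Since the viewBox matches the mm dimensions, user units are millimetres directly. The only transform is the Y-flip y_m = 204.7604 − y_svg.

Shape 1 is a cubic bezier drawn with `<path>`. Its stroke #000000 means cut at S797, F1530. After flipping Y the toolpath is (362.0387,21.8235) → (325.6375,48.4409) → (247.1781,69.9440) → (195.7907,75.2732).

Shape 2 is a cubic bezier drawn with `<path>`. Its stroke #0000ff means score at S480, F1805. After flipping Y the toolpath is (107.8831,16.0425) → (98.5723,45.4257) → (88.0411,112.1146) → (79.0189,147.1458).

Shape 3 is a cubic bezier drawn with `<path>`. Its stroke #000000 means cut at S797, F1530. After flipping Y the toolpath is (28.5808,12.2181) → (121.0801,39.6724) → (284.3617,88.6871) → (374.1074,116.5408).

Shape 4 is a open polyline drawn with `<polyline>`. Its stroke #0000ff means score at S480, F1805. After flipping Y the toolpath is (72.7855,29.9723) → (41.4420,88.1885) → (217.6154,21.9164) → (265.8072,87.7422) → (280.5917,38.4236) → (307.5959,104.2990).

Shape 5 is a regular polygon drawn with `<path>`. Its stroke #000000 means cut at S797, F1530. After flipping Y the toolpath is (59.5096,137.2622) → (77.6667,153.8533) → (99.0567,141.7118) → (94.1192,117.6168) → (69.6778,114.8668) → (59.5096,137.2622), returning to the start.

Shape 6 is a open polyline drawn with `<path>`. Its stroke #000000 means cut at S797, F1530. After flipping Y the toolpath is (55.1365,118.1803) → (153.3120,142.9395) → (240.1530,23.3123).

Shape 7 is a closed polygon drawn with `<polygon>`. Its stroke #000000 means cut at S797, F1530. After flipping Y the toolpath is (330.5759,172.1154) → (280.9333,198.9164) → (122.8729,42.0642) → (330.5759,172.1154), returning to the start.

Shape 8 is a closed polygon drawn with `<polygon>`. Its stroke #000000 means cut at S797, F1530. After flipping Y the toolpath is (347.2035,133.4670) → (349.7603,10.2398) → (381.5033,81.6297) → (371.7389,75.3203) → (281.1590,95.8869) → (347.2035,133.4670), returning to the start.

(Gcodetools for Inkscape — laser output)
G21
G90
G0 X362.0387 Y21.8235
M3 S797
G1 X325.6375 Y48.4409 F1530
G1 X247.1781 Y69.9440
G1 X195.7907 Y75.2732
M5
G0 X107.8831 Y16.0425
M3 S480
G1 X98.5723 Y45.4257 F1805
G1 X88.0411 Y112.1146
G1 X79.0189 Y147.1458
M5
G0 X28.5808 Y12.2181
M3 S797
G1 X121.0801 Y39.6724 F1530
G1 X284.3617 Y88.6871
G1 X374.1074 Y116.5408
M5
G0 X72.7855 Y29.9723
M3 S480
G1 X41.4420 Y88.1885 F1805
G1 X217.6154 Y21.9164
G1 X265.8072 Y87.7422
G1 X280.5917 Y38.4236
G1 X307.5959 Y104.2990
M5
G0 X59.5096 Y137.2622
M3 S797
G1 X77.6667 Y153.8533 F1530
G1 X99.0567 Y141.7118
G1 X94.1192 Y117.6168
G1 X69.6778 Y114.8668
G1 X59.5096 Y137.2622
M5
G0 X55.1365 Y118.1803
M3 S797
G1 X153.3120 Y142.9395 F1530
G1 X240.1530 Y23.3123
M5
G0 X330.5759 Y172.1154
M3 S797
G1 X280.9333 Y198.9164 F1530
G1 X122.8729 Y42.0642
G1 X330.5759 Y172.1154
M5
G0 X347.2035 Y133.4670
M3 S797
G1 X349.7603 Y10.2398 F1530
G1 X381.5033 Y81.6297
G1 X371.7389 Y75.3203
G1 X281.1590 Y95.8869
G1 X347.2035 Y133.4670
M5
G0 X0.0000 Y0.0000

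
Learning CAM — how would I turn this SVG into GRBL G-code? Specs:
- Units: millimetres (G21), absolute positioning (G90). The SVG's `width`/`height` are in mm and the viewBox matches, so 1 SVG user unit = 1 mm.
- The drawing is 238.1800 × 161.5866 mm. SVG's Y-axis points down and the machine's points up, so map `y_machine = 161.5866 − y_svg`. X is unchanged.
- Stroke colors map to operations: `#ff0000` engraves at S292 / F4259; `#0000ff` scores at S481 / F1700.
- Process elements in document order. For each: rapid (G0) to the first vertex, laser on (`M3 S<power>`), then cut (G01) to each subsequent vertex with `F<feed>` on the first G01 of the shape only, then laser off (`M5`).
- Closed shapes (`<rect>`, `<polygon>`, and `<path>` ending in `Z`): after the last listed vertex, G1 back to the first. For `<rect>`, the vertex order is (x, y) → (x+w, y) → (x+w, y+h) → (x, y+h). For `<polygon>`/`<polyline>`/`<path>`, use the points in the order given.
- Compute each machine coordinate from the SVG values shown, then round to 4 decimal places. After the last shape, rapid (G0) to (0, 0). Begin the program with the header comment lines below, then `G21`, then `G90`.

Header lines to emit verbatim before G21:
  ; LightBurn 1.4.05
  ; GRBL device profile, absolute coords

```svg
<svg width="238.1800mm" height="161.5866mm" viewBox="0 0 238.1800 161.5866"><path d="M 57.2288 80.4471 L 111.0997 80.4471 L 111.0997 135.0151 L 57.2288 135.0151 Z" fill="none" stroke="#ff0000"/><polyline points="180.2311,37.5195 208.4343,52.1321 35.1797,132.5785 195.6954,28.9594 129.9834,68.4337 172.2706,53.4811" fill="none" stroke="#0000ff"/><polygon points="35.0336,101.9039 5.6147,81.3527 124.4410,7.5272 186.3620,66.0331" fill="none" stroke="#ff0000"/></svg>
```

; LightBurn 1.4.05
; GRBL device profile, absolute coords
G21
G90
G0 X57.2288 Y81.1395
M3 S292
G01 X111.0997 Y81.1395 F4259
G01 X111.0997 Y26.5715
G01 X57.2288 Y26.5715
G01 X57.2288 Y81.1395
M5
G0 X180.2311 Y124.0671
M3 S481
G01 X208.4343 Y109.4545 F1700
G01 X35.1797 Y29.0081
G01 X195.6954 Y132.6272
G01 X129.9834 Y93.1529
G01 X172.2706 Y108.1055
M5
G0 X35.0336 Y59.6827
M3 S292
G01 X5.6147 Y80.2339 F4259
G01 X124.4410 Y154.0594
G01 X186.3620 Y95.5535
G01 X35.0336 Y59.6827
M5
G0 X0.0000 Y0.0000

Since the viewBox matches the mm dimensions, user units are millimetres directly. The only transform is the Y-flip y_m = 161.5866 − y_svg.

Shape 1 is a rectangle drawn with `<path>`. Its stroke #ff0000 means engrave at S292, F4259. After flipping Y the toolpath is (57.2288,81.1395) → (111.0997,81.1395) → (111.0997,26.5715) → (57.2288,26.5715) → (57.2288,81.1395), returning to the start.

Shape 2 is a open polyline drawn with `<polyline>`. Its stroke #0000ff means score at S481, F1700. After flipping Y the toolpath is (180.2311,124.0671) → (208.4343,109.4545) → (35.1797,29.0081) → (195.6954,132.6272) → (129.9834,93.1529) → (172.2706,108.1055).

Shape 3 is a closed polygon drawn with `<polygon>`. Its stroke #ff0000 means engrave at S292, F4259. After flipping Y the toolpath is (35.0336,59.6827) → (5.6147,80.2339) → (124.4410,154.0594) → (186.3620,95.5535) → (35.0336,59.6827), returning to the start.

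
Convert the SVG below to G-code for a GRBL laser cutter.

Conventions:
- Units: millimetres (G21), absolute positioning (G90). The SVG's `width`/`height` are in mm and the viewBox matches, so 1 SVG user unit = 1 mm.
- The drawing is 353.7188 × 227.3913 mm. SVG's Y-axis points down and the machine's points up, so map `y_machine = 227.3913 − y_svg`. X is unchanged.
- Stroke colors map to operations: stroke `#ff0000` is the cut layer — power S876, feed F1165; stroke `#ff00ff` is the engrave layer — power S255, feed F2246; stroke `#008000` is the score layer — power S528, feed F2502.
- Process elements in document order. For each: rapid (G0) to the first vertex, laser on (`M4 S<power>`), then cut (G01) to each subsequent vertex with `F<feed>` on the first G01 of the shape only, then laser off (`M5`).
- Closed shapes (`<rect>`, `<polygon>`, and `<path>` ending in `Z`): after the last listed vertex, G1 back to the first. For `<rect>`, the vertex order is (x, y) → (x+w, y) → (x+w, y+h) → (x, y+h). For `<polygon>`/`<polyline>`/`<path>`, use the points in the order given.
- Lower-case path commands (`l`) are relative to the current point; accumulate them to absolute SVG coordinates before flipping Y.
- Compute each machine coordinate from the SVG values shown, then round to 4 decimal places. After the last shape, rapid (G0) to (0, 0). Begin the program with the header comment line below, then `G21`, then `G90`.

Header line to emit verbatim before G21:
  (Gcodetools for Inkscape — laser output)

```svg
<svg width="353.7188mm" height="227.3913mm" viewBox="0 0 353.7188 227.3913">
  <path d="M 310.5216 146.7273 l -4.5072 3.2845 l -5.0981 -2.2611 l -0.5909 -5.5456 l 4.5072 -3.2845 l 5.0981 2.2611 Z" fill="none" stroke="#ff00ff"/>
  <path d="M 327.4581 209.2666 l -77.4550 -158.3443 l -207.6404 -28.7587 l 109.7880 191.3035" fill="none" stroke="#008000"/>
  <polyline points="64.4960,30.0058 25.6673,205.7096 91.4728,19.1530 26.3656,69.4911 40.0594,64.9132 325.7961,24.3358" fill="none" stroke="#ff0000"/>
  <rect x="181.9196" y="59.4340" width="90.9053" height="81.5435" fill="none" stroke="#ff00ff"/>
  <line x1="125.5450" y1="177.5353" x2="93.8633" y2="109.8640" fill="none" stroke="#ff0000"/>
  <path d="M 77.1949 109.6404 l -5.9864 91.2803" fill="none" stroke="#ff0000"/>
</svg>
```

(Gcodetools for Inkscape — laser output)
G21
G90
G0 X310.5216 Y80.6640
M4 S255
G01 X306.0144 Y77.3795 F2246
G01 X300.9163 Y79.6406
G01 X300.3254 Y85.1862
G01 X304.8326 Y88.4707
G01 X309.9307 Y86.2096
G01 X310.5216 Y80.6640
M5
G0 X327.4581 Y18.1247
M4 S528
G01 X250.0031 Y176.4690 F2502
G01 X42.3627 Y205.2277
G01 X152.1507 Y13.9242
M5
G0 X64.4960 Y197.3855
M4 S876
G01 X25.6673 Y21.6817 F1165
G01 X91.4728 Y208.2383
G01 X26.3656 Y157.9002
G01 X40.0594 Y162.4781
G01 X325.7961 Y203.0555
M5
G0 X181.9196 Y167.9573
M4 S255
G01 X272.8249 Y167.9573 F2246
G01 X272.8249 Y86.4138
G01 X181.9196 Y86.4138
G01 X181.9196 Y167.9573
M5
G0 X125.5450 Y49.8560
M4 S876
G01 X93.8633 Y117.5273 F1165
M5
G0 X77.1949 Y117.7509
M4 S876
G01 X71.2085 Y26.4706 F1165
M5
G0 X0.0000 Y0.0000

1 u = 1 mm; y_m = 227.3913 − y.

[1] `<path>` regular polygon, #ff00ff→engrave S255 F2246: (310.5216,80.6640) → (306.0144,77.3795) → (300.9163,79.6406) → (300.3254,85.1862) → (304.8326,88.4707) → (309.9307,86.2096) → (310.5216,80.6640) (closed)

[2] `<path>` open polyline, #008000→score S528 F2502: (327.4581,18.1247) → (250.0031,176.4690) → (42.3627,205.2277) → (152.1507,13.9242)

[3] `<polyline>` open polyline, #ff0000→cut S876 F1165: (64.4960,197.3855) → (25.6673,21.6817) → (91.4728,208.2383) → (26.3656,157.9002) → (40.0594,162.4781) → (325.7961,203.0555)

[4] `<rect>` rectangle, #ff00ff→engrave S255 F2246: (181.9196,167.9573) → (272.8249,167.9573) → (272.8249,86.4138) → (181.9196,86.4138) → (181.9196,167.9573) (closed)

[5] `<line>` line segment, #ff0000→cut S876 F1165: (125.5450,49.8560) → (93.8633,117.5273)

[6] `<path>` line segment, #ff0000→cut S876 F1165: (77.1949,117.7509) → (71.2085,26.4706)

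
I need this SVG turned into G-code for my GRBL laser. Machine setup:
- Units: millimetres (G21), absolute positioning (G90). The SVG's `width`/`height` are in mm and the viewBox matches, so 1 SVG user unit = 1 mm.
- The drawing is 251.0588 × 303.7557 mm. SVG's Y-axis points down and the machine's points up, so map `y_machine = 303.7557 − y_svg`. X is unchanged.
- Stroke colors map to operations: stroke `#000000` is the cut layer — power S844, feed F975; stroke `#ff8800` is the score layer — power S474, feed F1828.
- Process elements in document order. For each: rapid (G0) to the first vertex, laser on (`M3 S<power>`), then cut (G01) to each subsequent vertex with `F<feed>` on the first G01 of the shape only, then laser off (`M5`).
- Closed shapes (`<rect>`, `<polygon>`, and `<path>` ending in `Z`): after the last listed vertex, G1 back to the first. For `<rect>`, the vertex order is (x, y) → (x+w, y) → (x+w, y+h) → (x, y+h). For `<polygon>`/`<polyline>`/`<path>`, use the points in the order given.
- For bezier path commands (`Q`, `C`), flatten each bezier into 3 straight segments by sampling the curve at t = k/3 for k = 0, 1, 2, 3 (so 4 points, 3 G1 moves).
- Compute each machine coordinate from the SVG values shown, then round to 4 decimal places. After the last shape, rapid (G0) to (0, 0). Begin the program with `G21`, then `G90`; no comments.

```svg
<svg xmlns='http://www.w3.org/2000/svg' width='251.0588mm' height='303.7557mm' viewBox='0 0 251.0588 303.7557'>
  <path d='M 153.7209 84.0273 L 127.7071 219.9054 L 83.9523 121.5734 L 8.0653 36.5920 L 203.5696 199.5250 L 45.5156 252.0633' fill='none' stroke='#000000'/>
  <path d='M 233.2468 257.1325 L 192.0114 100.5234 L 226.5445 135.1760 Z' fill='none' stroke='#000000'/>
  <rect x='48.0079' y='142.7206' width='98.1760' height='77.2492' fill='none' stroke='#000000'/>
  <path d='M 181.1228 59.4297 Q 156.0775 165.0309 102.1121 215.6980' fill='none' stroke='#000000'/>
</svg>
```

viewBox `0 0 251.0588 303.7557` with mm width/height → 1 unit = 1 mm. Flip: y_m = 303.7557 − y_svg.

**Shape 1** — `<path>` open polyline, stroke `#000000` → cut (S844, F975). Machine vertices: (153.7209,219.7284) → (127.7071,83.8503) → (83.9523,182.1823) → (8.0653,267.1637) → (203.5696,104.2307) → (45.5156,51.6924). Open path.

**Shape 2** — `<path>` closed polygon, stroke `#000000` → cut (S844, F975). Machine vertices: (233.2468,46.6232) → (192.0114,203.2323) → (226.5445,168.5797) → (233.2468,46.6232). Closed: final G1 returns to the first vertex.

**Shape 3** — `<rect>` rectangle, stroke `#000000` → cut (S844, F975). Machine vertices: (48.0079,161.0351) → (146.1839,161.0351) → (146.1839,83.7859) → (48.0079,83.7859) → (48.0079,161.0351). Closed: final G1 returns to the first vertex.

**Shape 4** — `<path>` quadratic bezier, stroke `#000000` → cut (S844, F975). Control points (SVG): P0=(181.1228,59.4297), P1=(156.0775,165.0309), P2=(102.1121,215.6980); sampled at t=k/3. Machine vertices: (181.1228,244.3260) → (161.2126,180.0290) → (134.8757,127.9396) → (102.1121,88.0577). Open path.

G21
G90
G0 X153.7209 Y219.7284
M3 S844
G01 X127.7071 Y83.8503 F975
G01 X83.9523 Y182.1823
G01 X8.0653 Y267.1637
G01 X203.5696 Y104.2307
G01 X45.5156 Y51.6924
M5
G0 X233.2468 Y46.6232
M3 S844
G01 X192.0114 Y203.2323 F975
G01 X226.5445 Y168.5797
G01 X233.2468 Y46.6232
M5
G0 X48.0079 Y161.0351
M3 S844
G01 X146.1839 Y161.0351 F975
G01 X146.1839 Y83.7859
G01 X48.0079 Y83.7859
G01 X48.0079 Y161.0351
M5
G0 X181.1228 Y244.3260
M3 S844
G01 X161.2126 Y180.0290 F975
G01 X134.8757 Y127.9396
G01 X102.1121 Y88.0577
M5
G0 X0.0000 Y0.0000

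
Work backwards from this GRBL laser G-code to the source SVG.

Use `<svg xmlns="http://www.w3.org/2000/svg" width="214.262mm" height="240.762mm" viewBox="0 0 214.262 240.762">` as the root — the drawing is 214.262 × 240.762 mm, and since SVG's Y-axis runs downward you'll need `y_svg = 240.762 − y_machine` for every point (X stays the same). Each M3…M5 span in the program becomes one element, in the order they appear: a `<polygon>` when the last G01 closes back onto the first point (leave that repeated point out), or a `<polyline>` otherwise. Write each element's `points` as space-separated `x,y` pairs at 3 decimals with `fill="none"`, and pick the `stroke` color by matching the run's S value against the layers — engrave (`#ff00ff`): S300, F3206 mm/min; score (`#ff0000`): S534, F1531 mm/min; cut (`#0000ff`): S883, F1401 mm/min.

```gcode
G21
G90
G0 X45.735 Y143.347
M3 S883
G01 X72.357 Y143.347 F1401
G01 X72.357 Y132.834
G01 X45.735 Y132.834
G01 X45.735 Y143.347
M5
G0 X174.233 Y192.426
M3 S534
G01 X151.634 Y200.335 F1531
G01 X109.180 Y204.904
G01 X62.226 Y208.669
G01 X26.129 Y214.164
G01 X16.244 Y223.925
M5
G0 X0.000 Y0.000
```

<svg xmlns="http://www.w3.org/2000/svg" width="214.262mm" height="240.762mm" viewBox="0 0 214.262 240.762">
  <polygon points="45.735,97.415 72.357,97.415 72.357,107.928 45.735,107.928" fill="none" stroke="#0000ff"/>
  <polyline points="174.233,48.336 151.634,40.427 109.180,35.858 62.226,32.093 26.129,26.598 16.244,16.837" fill="none" stroke="#ff0000"/>
</svg>

Each laser-on run becomes one SVG element. Flip Y back into SVG space with y_svg = 240.762 − y_machine.

Run 1: S883 ⇒ cut layer `#0000ff`. The run returns to its start, so emit a `<polygon>` with points (Y-flipped): 45.735,97.415 72.357,97.415 72.357,107.928 45.735,107.928.

Run 2: S534 ⇒ score layer `#ff0000`. The run is open, so emit a `<polyline>` with points (Y-flipped): 174.233,48.336 151.634,40.427 109.180,35.858 62.226,32.093 26.129,26.598 16.244,16.837.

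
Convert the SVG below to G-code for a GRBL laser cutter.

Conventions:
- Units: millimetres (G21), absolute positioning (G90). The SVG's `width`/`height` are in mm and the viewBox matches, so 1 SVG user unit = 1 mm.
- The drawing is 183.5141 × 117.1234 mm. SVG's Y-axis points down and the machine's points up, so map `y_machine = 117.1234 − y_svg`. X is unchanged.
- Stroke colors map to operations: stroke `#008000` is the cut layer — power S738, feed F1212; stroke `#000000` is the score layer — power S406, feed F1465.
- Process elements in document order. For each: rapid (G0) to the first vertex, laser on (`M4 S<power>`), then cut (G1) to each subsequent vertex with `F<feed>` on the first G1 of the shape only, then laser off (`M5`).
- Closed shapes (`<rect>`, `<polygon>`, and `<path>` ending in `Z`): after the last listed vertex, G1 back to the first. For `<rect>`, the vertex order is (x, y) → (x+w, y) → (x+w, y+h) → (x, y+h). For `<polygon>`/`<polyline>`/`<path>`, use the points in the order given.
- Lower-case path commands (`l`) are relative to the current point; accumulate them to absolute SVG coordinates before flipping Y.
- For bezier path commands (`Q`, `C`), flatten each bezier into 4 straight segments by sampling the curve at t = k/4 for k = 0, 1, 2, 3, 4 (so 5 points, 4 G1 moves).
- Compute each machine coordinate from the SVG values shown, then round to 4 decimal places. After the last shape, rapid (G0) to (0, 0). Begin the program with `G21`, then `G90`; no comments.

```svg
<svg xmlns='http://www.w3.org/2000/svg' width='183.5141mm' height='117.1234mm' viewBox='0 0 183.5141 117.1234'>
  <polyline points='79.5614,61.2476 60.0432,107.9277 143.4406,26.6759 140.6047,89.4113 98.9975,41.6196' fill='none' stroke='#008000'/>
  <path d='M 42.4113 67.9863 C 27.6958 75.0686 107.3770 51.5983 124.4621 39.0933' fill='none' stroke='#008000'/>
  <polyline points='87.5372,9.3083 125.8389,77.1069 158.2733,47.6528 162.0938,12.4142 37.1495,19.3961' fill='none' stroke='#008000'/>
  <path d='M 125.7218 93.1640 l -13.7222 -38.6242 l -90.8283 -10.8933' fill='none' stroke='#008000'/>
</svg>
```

G21
G90
G0 X79.5614 Y55.8758
M4 S738
G1 X60.0432 Y9.1957 F1212
G1 X143.4406 Y90.4475
G1 X140.6047 Y27.7121
G1 X98.9975 Y75.5038
M5
G0 X42.4113 Y49.1371
M4 S738
G1 X46.6210 Y48.9053 F1212
G1 X71.5115 Y56.2384
G1 X102.3645 Y67.2441
G1 X124.4621 Y78.0301
M5
G0 X87.5372 Y107.8151
M4 S738
G1 X125.8389 Y40.0165 F1212
G1 X158.2733 Y69.4706
G1 X162.0938 Y104.7092
G1 X37.1495 Y97.7273
M5
G0 X125.7218 Y23.9594
M4 S738
G1 X111.9996 Y62.5836 F1212
G1 X21.1713 Y73.4769
M5
G0 X0.0000 Y0.0000

1 u = 1 mm; y_m = 117.1234 − y.

[1] `<polyline>` open polyline, #008000→cut S738 F1212: (79.5614,55.8758) → (60.0432,9.1957) → (143.4406,90.4475) → (140.6047,27.7121) → (98.9975,75.5038)

[2] `<path>` cubic bezier, #008000→cut S738 F1212: (42.4113,49.1371) → (46.6210,48.9053) → (71.5115,56.2384) → (102.3645,67.2441) → (124.4621,78.0301)

[3] `<polyline>` open polyline, #008000→cut S738 F1212: (87.5372,107.8151) → (125.8389,40.0165) → (158.2733,69.4706) → (162.0938,104.7092) → (37.1495,97.7273)

[4] `<path>` open polyline, #008000→cut S738 F1212: (125.7218,23.9594) → (111.9996,62.5836) → (21.1713,73.4769)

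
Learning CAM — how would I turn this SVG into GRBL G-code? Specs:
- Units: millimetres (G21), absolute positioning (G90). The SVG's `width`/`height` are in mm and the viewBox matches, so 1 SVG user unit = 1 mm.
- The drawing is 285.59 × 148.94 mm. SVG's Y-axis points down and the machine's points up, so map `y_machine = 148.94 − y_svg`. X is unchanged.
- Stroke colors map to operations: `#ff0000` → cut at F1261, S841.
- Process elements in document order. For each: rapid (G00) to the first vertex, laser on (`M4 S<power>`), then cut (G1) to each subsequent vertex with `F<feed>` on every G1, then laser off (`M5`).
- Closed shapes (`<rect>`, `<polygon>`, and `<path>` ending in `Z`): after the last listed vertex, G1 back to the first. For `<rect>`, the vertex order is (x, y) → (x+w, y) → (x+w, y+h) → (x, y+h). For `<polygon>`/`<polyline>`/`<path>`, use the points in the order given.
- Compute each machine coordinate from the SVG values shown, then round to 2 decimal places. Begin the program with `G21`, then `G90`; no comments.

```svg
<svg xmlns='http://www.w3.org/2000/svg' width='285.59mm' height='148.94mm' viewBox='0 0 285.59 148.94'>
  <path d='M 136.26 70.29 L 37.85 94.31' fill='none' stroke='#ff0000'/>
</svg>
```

G21
G90
G00 X136.26 Y78.65
M4 S841
G1 X37.85 Y54.63 F1261
M5

viewBox `0 0 285.59 148.94` with mm width/height → 1 unit = 1 mm. Flip: y_m = 148.94 − y_svg.

**Shape 1** — `<path>` line segment, stroke `#ff0000` → cut (S841, F1261). Machine vertices: (136.26,78.65) → (37.85,54.63). Open path.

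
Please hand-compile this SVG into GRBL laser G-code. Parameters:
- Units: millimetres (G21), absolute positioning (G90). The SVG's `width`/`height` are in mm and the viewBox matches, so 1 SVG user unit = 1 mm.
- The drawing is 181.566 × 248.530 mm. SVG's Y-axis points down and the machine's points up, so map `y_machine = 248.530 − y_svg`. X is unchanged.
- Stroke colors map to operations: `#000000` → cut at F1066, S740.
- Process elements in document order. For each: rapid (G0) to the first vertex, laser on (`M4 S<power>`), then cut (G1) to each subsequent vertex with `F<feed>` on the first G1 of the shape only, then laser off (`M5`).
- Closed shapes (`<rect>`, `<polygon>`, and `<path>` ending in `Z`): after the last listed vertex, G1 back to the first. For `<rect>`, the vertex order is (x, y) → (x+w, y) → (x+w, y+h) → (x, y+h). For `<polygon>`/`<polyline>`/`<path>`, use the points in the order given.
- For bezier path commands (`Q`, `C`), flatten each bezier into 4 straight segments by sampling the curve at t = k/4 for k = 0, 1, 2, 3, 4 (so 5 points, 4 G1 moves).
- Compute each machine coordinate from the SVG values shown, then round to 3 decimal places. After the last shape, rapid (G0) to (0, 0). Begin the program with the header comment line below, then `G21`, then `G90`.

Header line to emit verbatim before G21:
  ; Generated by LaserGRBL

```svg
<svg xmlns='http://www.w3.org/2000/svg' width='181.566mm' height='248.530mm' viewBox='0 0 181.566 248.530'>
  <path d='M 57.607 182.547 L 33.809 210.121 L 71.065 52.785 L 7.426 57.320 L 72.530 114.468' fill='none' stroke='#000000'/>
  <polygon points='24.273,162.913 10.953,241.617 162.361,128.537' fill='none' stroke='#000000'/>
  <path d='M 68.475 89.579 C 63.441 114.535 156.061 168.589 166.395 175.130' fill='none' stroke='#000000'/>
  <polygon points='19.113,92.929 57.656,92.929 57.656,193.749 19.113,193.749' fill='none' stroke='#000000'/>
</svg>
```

; Generated by LaserGRBL
G21
G90
G0 X57.607 Y65.983
M4 S740
G1 X33.809 Y38.409 F1066
G1 X71.065 Y195.745
G1 X7.426 Y191.210
G1 X72.530 Y134.062
M5
G0 X24.273 Y85.617
M4 S740
G1 X10.953 Y6.913 F1066
G1 X162.361 Y119.993
G1 X24.273 Y85.617
M5
G0 X68.475 Y158.951
M4 S740
G1 X80.198 Y135.975 F1066
G1 X111.672 Y109.270
G1 X146.027 Y86.017
G1 X166.395 Y73.400
M5
G0 X19.113 Y155.601
M4 S740
G1 X57.656 Y155.601 F1066
G1 X57.656 Y54.781
G1 X19.113 Y54.781
G1 X19.113 Y155.601
M5
G0 X0.000 Y0.000

viewBox `0 0 181.566 248.530` with mm width/height → 1 unit = 1 mm. Flip: y_m = 248.530 − y_svg.

**Shape 1** — `<path>` open polyline, stroke `#000000` → cut (S740, F1066). Machine vertices: (57.607,65.983) → (33.809,38.409) → (71.065,195.745) → (7.426,191.210) → (72.530,134.062). Open path.

**Shape 2** — `<polygon>` closed polygon, stroke `#000000` → cut (S740, F1066). Machine vertices: (24.273,85.617) → (10.953,6.913) → (162.361,119.993) → (24.273,85.617). Closed: final G1 returns to the first vertex.

**Shape 3** — `<path>` cubic bezier, stroke `#000000` → cut (S740, F1066). Control points (SVG): P0=(68.475,89.579), P1=(63.441,114.535), P2=(156.061,168.589), P3=(166.395,175.130); sampled at t=k/4. Machine vertices: (68.475,158.951) → (80.198,135.975) → (111.672,109.270) → (146.027,86.017) → (166.395,73.400). Open path.

**Shape 4** — `<polygon>` rectangle, stroke `#000000` → cut (S740, F1066). Machine vertices: (19.113,155.601) → (57.656,155.601) → (57.656,54.781) → (19.113,54.781) → (19.113,155.601). Closed: final G1 returns to the first vertex.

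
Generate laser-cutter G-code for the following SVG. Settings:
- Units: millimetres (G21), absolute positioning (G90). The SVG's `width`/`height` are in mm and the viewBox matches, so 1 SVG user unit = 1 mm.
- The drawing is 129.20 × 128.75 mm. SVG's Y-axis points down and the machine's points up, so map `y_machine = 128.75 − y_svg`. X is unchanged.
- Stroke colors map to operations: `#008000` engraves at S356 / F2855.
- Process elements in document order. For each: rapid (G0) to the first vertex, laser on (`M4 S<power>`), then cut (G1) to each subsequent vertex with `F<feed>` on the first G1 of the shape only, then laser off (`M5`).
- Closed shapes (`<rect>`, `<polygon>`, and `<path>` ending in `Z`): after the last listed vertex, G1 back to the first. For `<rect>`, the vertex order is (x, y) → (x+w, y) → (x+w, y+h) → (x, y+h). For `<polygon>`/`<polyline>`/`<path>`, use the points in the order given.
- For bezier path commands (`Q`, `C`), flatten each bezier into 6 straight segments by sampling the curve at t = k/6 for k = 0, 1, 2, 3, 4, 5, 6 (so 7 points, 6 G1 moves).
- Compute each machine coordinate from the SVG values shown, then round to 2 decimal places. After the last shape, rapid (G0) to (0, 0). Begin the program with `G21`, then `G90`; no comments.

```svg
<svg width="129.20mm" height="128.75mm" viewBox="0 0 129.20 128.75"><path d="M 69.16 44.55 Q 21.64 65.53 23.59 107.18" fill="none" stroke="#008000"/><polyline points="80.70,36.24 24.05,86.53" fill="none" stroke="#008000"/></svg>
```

G21
G90
G0 X69.16 Y84.20
M4 S356
G1 X54.69 Y76.63 F2855
G1 X42.98 Y67.92
G1 X34.01 Y58.05
G1 X27.79 Y47.04
G1 X24.31 Y34.88
G1 X23.59 Y21.57
M5
G0 X80.70 Y92.51
M4 S356
G1 X24.05 Y42.22 F2855
M5
G0 X0.00 Y0.00

Since the viewBox matches the mm dimensions, user units are millimetres directly. The only transform is the Y-flip y_m = 128.75 − y_svg.

Shape 1 is a quadratic bezier drawn with `<path>`. Its stroke #008000 means engrave at S356, F2855. After flipping Y the toolpath is (69.16,84.20) → (54.69,76.63) → (42.98,67.92) → (34.01,58.05) → (27.79,47.04) → (24.31,34.88) → (23.59,21.57).

Shape 2 is a line segment drawn with `<polyline>`. Its stroke #008000 means engrave at S356, F2855. After flipping Y the toolpath is (80.70,92.51) → (24.05,42.22).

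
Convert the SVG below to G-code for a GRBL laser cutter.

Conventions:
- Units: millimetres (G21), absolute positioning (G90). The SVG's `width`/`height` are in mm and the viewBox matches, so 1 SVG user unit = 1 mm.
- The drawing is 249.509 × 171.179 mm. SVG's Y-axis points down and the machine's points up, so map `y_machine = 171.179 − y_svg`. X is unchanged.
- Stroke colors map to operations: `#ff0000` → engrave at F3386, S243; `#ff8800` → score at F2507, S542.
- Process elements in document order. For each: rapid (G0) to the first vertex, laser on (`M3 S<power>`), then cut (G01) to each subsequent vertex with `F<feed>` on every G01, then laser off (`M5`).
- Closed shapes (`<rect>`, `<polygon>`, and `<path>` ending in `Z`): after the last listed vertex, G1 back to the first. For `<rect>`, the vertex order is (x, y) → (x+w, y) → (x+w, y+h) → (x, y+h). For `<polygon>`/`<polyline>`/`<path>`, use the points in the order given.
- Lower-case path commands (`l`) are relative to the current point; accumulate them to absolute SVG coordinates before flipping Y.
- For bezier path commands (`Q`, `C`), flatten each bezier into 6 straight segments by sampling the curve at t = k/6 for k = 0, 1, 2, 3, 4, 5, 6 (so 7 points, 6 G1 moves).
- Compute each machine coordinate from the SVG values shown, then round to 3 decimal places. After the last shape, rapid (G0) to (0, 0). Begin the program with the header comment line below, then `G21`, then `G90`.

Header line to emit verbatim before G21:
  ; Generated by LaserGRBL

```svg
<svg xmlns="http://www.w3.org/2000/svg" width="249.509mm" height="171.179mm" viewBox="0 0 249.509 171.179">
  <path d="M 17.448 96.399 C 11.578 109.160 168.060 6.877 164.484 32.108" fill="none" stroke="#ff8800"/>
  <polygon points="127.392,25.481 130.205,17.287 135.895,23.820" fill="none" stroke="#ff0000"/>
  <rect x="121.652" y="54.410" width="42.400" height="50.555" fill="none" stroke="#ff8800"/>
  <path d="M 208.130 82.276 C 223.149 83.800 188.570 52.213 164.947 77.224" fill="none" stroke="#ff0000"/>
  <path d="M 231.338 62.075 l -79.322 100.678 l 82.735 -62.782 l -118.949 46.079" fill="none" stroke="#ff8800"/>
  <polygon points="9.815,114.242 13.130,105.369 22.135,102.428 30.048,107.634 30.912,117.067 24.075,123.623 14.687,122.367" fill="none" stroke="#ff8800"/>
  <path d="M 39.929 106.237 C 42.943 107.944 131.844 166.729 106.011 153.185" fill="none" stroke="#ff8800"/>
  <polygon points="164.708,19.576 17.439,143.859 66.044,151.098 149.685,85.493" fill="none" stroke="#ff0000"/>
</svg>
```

; Generated by LaserGRBL
G21
G90
G0 X17.448 Y74.780
M3 S542
G01 X26.550 Y76.864 F2507
G01 X53.754 Y91.383 F2507
G01 X90.106 Y111.602 F2507
G01 X126.648 Y130.781 F2507
G01 X154.426 Y142.183 F2507
G01 X164.484 Y139.071 F2507
M5
G0 X127.392 Y145.698
M3 S243
G01 X130.205 Y153.892 F3386
G01 X135.895 Y147.359 F3386
G01 X127.392 Y145.698 F3386
M5
G0 X121.652 Y116.769
M3 S542
G01 X164.052 Y116.769 F2507
G01 X164.052 Y66.214 F2507
G01 X121.652 Y66.214 F2507
G01 X121.652 Y116.769 F2507
M5
G0 X208.130 Y88.903
M3 S243
G01 X211.787 Y90.485 F3386
G01 X208.859 Y95.093 F3386
G01 X201.029 Y100.237 F3386
G01 X189.979 Y103.423 F3386
G01 X177.391 Y102.159 F3386
G01 X164.947 Y93.955 F3386
M5
G0 X231.338 Y109.104
M3 S542
G01 X152.016 Y8.426 F2507
G01 X234.751 Y71.208 F2507
G01 X115.802 Y25.129 F2507
M5
G0 X9.815 Y56.937
M3 S542
G01 X13.130 Y65.810 F2507
G01 X22.135 Y68.751 F2507
G01 X30.048 Y63.545 F2507
G01 X30.912 Y54.112 F2507
G01 X24.075 Y47.556 F2507
G01 X14.687 Y48.812 F2507
G01 X9.815 Y56.937 F2507
M5
G0 X39.929 Y64.942
M3 S542
G01 X47.664 Y59.931 F2507
G01 X64.142 Y49.002 F2507
G01 X83.788 Y35.749 F2507
G01 X101.030 Y23.767 F2507
G01 X110.295 Y16.650 F2507
G01 X106.011 Y17.994 F2507
M5
G0 X164.708 Y151.603
M3 S243
G01 X17.439 Y27.320 F3386
G01 X66.044 Y20.081 F3386
G01 X149.685 Y85.686 F3386
G01 X164.708 Y151.603 F3386
M5
G0 X0.000 Y0.000

viewBox `0 0 249.509 171.179` with mm width/height → 1 unit = 1 mm. Flip: y_m = 171.179 − y_svg.

**Shape 1** — `<path>` cubic bezier, stroke `#ff8800` → score (S542, F2507). Control points (SVG): P0=(17.448,96.399), P1=(11.578,109.160), P2=(168.060,6.877), P3=(164.484,32.108); sampled at t=k/6. Machine vertices: (17.448,74.780) → (26.550,76.864) → (53.754,91.383) → (90.106,111.602) → (126.648,130.781) → (154.426,142.183) → (164.484,139.071). Open path.

**Shape 2** — `<polygon>` regular polygon, stroke `#ff0000` → engrave (S243, F3386). Machine vertices: (127.392,145.698) → (130.205,153.892) → (135.895,147.359) → (127.392,145.698). Closed: final G1 returns to the first vertex.

**Shape 3** — `<rect>` rectangle, stroke `#ff8800` → score (S542, F2507). Machine vertices: (121.652,116.769) → (164.052,116.769) → (164.052,66.214) → (121.652,66.214) → (121.652,116.769). Closed: final G1 returns to the first vertex.

**Shape 4** — `<path>` cubic bezier, stroke `#ff0000` → engrave (S243, F3386). Control points (SVG): P0=(208.130,82.276), P1=(223.149,83.800), P2=(188.570,52.213), P3=(164.947,77.224); sampled at t=k/6. Machine vertices: (208.130,88.903) → (211.787,90.485) → (208.859,95.093) → (201.029,100.237) → (189.979,103.423) → (177.391,102.159) → (164.947,93.955). Open path.

**Shape 5** — `<path>` open polyline, stroke `#ff8800` → score (S542, F2507). Machine vertices: (231.338,109.104) → (152.016,8.426) → (234.751,71.208) → (115.802,25.129). Open path.

**Shape 6** — `<polygon>` regular polygon, stroke `#ff8800` → score (S542, F2507). Machine vertices: (9.815,56.937) → (13.130,65.810) → (22.135,68.751) → (30.048,63.545) → (30.912,54.112) → (24.075,47.556) → (14.687,48.812) → (9.815,56.937). Closed: final G1 returns to the first vertex.

**Shape 7** — `<path>` cubic bezier, stroke `#ff8800` → score (S542, F2507). Control points (SVG): P0=(39.929,106.237), P1=(42.943,107.944), P2=(131.844,166.729), P3=(106.011,153.185); sampled at t=k/6. Machine vertices: (39.929,64.942) → (47.664,59.931) → (64.142,49.002) → (83.788,35.749) → (101.030,23.767) → (110.295,16.650) → (106.011,17.994). Open path.

**Shape 8** — `<polygon>` closed polygon, stroke `#ff0000` → engrave (S243, F3386). Machine vertices: (164.708,151.603) → (17.439,27.320) → (66.044,20.081) → (149.685,85.686) → (164.708,151.603). Closed: final G1 returns to the first vertex.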